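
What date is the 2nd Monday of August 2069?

August 2069 begins on a Thursday, so the first Monday is August 5 (4 days later).
The 2nd Monday is 1 weeks later: 5 + 7 = 12.

12 August 2069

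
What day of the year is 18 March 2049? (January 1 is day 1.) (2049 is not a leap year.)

77

Days in months before March: 31 + 28 = 59.
Plus 18 days into March → day 77.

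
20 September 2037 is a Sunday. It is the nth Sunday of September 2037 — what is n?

3rd

Day 20 falls in week ⌈20/7⌉ of the month.
Days 1–7 hold the 1st Sunday, 8–14 the 2nd, 15–21 the 3rd, 22–28 the 4th, 29–31 the 5th.
20 is in the range for the 3rd.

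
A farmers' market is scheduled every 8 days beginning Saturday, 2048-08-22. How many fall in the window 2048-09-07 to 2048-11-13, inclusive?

9

Occurrences land 8·i days after 2048-08-22 for i = 0, 1, 2, …
2048-09-07 is 16 days after the start; 16 ÷ 8 = 2 remainder 0. First occurrence in the window: #3 on 2048-09-07 (2×8 = 16 days in).
2048-11-13 is 83 days after the start; 83 ÷ 8 = 10 remainder 3. Last occurrence in the window: #11 on 2048-11-10.
Occurrences #3 through #11: 9 in total.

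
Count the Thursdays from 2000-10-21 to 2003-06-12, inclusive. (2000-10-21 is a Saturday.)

2000-10-21 is a Saturday; the first Thursday on or after it is 2000-10-26 (5 days later).
From 2000-10-26 to 2003-06-12: 66 + 365 + 365 + 163 = 959 days (rest of 2000, 2001, 2002, to 2003-06-12 in 2003).
959 ÷ 7 = 137 full weeks with remainder 0, so 137 more Thursdays after the first → 138.

138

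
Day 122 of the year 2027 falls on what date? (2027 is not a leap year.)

2027-05-02

January has 31 days (122 − 31 = 91 remain).
February has 28 days (91 − 28 = 63 remain).
March has 31 days (63 − 31 = 32 remain).
April has 30 days (32 − 30 = 2 remain).
2 into May → May 2.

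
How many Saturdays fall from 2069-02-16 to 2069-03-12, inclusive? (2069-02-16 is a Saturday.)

4

2069-02-16 is a Saturday; the first Saturday on or after it is 2069-02-16.
From 2069-02-16 to 2069-03-12: 12 + 12 = 24 days (rest of February, March).
24 ÷ 7 = 3 full weeks with remainder 3, so 3 more Saturdays after the first → 4.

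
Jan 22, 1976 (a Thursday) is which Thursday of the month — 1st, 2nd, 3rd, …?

Day 22 falls in week ⌈22/7⌉ of the month.
Days 1–7 hold the 1st Thursday, 8–14 the 2nd, 15–21 the 3rd, 22–28 the 4th, 29–31 the 5th.
22 is in the range for the 4th.

4th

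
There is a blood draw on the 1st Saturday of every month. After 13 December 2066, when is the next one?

1 January 2067

December 2066 starts on a Wednesday, so its 1st Saturday is 4 December 2066 (3 days in).
That is not after 13 December 2066, so look at January 2067.
January 2067 starts on a Saturday, so its 1st Saturday is 1 January 2067.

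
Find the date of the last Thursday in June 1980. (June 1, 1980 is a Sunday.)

June 1980 begins on a Sunday, so the first Thursday is June 5 (4 days later).
June 1980 has 30 days. Adding weeks: 5, 12, 19, 26 — the last one ≤ 30 is the 26th.

June 26, 1980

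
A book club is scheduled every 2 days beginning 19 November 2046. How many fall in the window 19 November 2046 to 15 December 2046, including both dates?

14

Occurrences land 2·i days after 19 November 2046 for i = 0, 1, 2, …
The window opens on the start date, so the first occurrence inside is #1 on 19 November 2046.
15 December 2046 is 26 days after the start; 26 ÷ 2 = 13 remainder 0. Last occurrence in the window: #14 on 15 December 2046.
Occurrences #1 through #14: 14 in total.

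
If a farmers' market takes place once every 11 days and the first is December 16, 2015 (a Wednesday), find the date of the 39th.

February 6, 2017

The 39th occurrence is 38 intervals after the first: 38 × 11 = 418 days after December 16, 2015.
December has 31 days — 15 days to the end of December leaves 403.
2016 has 366 days (37 left).
January has 31 days (6 left).
6 days into February → February 6, 2017.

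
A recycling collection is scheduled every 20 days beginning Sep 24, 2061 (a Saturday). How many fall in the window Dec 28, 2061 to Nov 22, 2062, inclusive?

Occurrences land 20·i days after Sep 24, 2061 for i = 0, 1, 2, …
Dec 28, 2061 is 95 days after the start; 95 ÷ 20 = 4 remainder 15; since the remainder is 15, round up to i = 5. First occurrence in the window: #6 on Jan 2, 2062 (5×20 = 100 days in).
Nov 22, 2062 is 424 days after the start; 424 ÷ 20 = 21 remainder 4. Last occurrence in the window: #22 on Nov 18, 2062.
Occurrences #6 through #22: 17 in total.

17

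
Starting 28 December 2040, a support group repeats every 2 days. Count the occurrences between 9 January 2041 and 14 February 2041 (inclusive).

Occurrences land 2·i days after 28 December 2040 for i = 0, 1, 2, …
9 January 2041 is 12 days after the start; 12 ÷ 2 = 6 remainder 0. First occurrence in the window: #7 on 9 January 2041 (6×2 = 12 days in).
14 February 2041 is 48 days after the start; 48 ÷ 2 = 24 remainder 0. Last occurrence in the window: #25 on 14 February 2041.
Occurrences #7 through #25: 19 in total.

19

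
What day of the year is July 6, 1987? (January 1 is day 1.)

187

Days in months before July: 31 + 28 + 31 + 30 + 31 + 30 = 181.
Plus 6 days into July → day 187.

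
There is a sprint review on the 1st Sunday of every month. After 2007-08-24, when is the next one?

2007-09-02

August 2007 starts on a Wednesday, so its 1st Sunday is 2007-08-05 (4 days in).
That is not after 2007-08-24, so look at September 2007.
September 2007 starts on a Saturday, so its 1st Sunday is 2007-09-02 (1 day in).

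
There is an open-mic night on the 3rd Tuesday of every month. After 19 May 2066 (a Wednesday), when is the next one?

May 2066 starts on a Saturday; its first Tuesday is the 4th, so the 3rd Tuesday is the 18th — 18 May 2066.
That is not after 19 May 2066, so look at June 2066.
June 2066 starts on a Tuesday; its first Tuesday is the 1st, so the 3rd Tuesday is the 15th — 15 June 2066.

15 June 2066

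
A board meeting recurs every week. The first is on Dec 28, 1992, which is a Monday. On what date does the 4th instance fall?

Jan 18, 1993

The 4th occurrence is 3 intervals after the first: 3 × 7 = 21 days after Dec 28, 1992.
Dec has 31 days — 3 days to the end of Dec leaves 18.
18 days into Jan → Jan 18, 1993.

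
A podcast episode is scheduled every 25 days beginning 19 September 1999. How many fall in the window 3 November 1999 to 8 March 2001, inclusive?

Occurrences land 25·i days after 19 September 1999 for i = 0, 1, 2, …
3 November 1999 is 45 days after the start; 45 ÷ 25 = 1 remainder 20; since the remainder is 20, round up to i = 2. First occurrence in the window: #3 on 8 November 1999 (2×25 = 50 days in).
8 March 2001 is 536 days after the start; 536 ÷ 25 = 21 remainder 11. Last occurrence in the window: #22 on 25 February 2001.
Occurrences #3 through #22: 20 in total.

20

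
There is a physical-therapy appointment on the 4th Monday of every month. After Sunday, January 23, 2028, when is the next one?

January 24, 2028

January 2028 starts on a Saturday; its first Monday is the 3rd, so the 4th Monday is the 24th — January 24, 2028.
January 24, 2028 is after January 23, 2028, so that is the next one.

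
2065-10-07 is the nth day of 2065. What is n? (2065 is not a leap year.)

Days in months before October: 31 + 28 + 31 + 30 + 31 + 30 + 31 + 31 + 30 = 273.
Plus 7 days into October → day 280.

280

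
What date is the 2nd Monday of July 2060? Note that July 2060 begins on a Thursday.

12 July 2060

July 2060 begins on a Thursday, so the first Monday is July 5 (4 days later).
The 2nd Monday is 1 weeks later: 5 + 7 = 12.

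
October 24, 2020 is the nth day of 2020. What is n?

298

Days in months before October: 31 + 29 + 31 + 30 + 31 + 30 + 31 + 31 + 30 = 274.
Plus 24 days into October → day 298.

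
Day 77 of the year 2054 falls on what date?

January has 31 days (77 − 31 = 46 remain).
February has 28 days (46 − 28 = 18 remain).
18 into March → March 18.

March 18, 2054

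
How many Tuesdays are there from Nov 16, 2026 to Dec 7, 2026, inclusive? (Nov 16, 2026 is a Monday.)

Nov 16, 2026 is a Monday; the first Tuesday on or after it is Nov 17, 2026 (1 day later).
From Nov 17, 2026 to Dec 7, 2026: 13 + 7 = 20 days (rest of Nov, Dec).
20 ÷ 7 = 2 full weeks with remainder 6, so 2 more Tuesdays after the first → 3.

3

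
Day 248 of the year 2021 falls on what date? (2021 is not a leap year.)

January has 31 days (248 − 31 = 217 remain).
February has 28 days (217 − 28 = 189 remain).
March has 31 days (189 − 31 = 158 remain).
April has 30 days (158 − 30 = 128 remain).
May has 31 days (128 − 31 = 97 remain).
June has 30 days (97 − 30 = 67 remain).
July has 31 days (67 − 31 = 36 remain).
August has 31 days (36 − 31 = 5 remain).
5 into September → September 5.

2021-09-05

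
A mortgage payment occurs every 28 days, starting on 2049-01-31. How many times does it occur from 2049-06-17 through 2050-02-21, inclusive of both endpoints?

9

Occurrences land 28·i days after 2049-01-31 for i = 0, 1, 2, …
2049-06-17 is 137 days after the start; 137 ÷ 28 = 4 remainder 25; since the remainder is 25, round up to i = 5. First occurrence in the window: #6 on 2049-06-20 (5×28 = 140 days in).
2050-02-21 is 386 days after the start; 386 ÷ 28 = 13 remainder 22. Last occurrence in the window: #14 on 2050-01-30.
Occurrences #6 through #14: 9 in total.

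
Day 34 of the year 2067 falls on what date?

January has 31 days (34 − 31 = 3 remain).
3 into February → February 3.

3 February 2067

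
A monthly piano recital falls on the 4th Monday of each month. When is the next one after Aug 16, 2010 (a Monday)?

Aug 23, 2010

Aug 2010 starts on a Sunday; its first Monday is the 2nd, so the 4th Monday is the 23rd — Aug 23, 2010.
Aug 23, 2010 is after Aug 16, 2010, so that is the next one.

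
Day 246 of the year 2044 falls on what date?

2044-09-02

January has 31 days (246 − 31 = 215 remain).
February has 29 days (215 − 29 = 186 remain).
March has 31 days (186 − 31 = 155 remain).
April has 30 days (155 − 30 = 125 remain).
May has 31 days (125 − 31 = 94 remain).
June has 30 days (94 − 30 = 64 remain).
July has 31 days (64 − 31 = 33 remain).
August has 31 days (33 − 31 = 2 remain).
2 into September → September 2.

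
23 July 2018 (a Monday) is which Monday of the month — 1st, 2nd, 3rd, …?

Day 23 falls in week ⌈23/7⌉ of the month.
Days 1–7 hold the 1st Monday, 8–14 the 2nd, 15–21 the 3rd, 22–28 the 4th, 29–31 the 5th.
23 is in the range for the 4th.

4th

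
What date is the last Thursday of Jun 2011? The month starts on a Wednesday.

Jun 30, 2011

Jun 2011 begins on a Wednesday, so the first Thursday is Jun 2 (1 day later).
Jun 2011 has 30 days. Adding weeks: 2, 9, 16, 23, 30 — the last one ≤ 30 is the 30th.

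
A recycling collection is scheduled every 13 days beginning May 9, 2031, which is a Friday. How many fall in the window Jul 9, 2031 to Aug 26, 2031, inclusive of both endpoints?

4

Occurrences land 13·i days after May 9, 2031 for i = 0, 1, 2, …
Jul 9, 2031 is 61 days after the start; 61 ÷ 13 = 4 remainder 9; since the remainder is 9, round up to i = 5. First occurrence in the window: #6 on Jul 13, 2031 (5×13 = 65 days in).
Aug 26, 2031 is 109 days after the start; 109 ÷ 13 = 8 remainder 5. Last occurrence in the window: #9 on Aug 21, 2031.
Occurrences #6 through #9: 4 in total.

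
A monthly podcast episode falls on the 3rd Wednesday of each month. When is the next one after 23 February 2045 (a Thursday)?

February 2045 starts on a Wednesday; its first Wednesday is the 1st, so the 3rd Wednesday is the 15th — 15 February 2045.
That is not after 23 February 2045, so look at March 2045.
March 2045 starts on a Wednesday; its first Wednesday is the 1st, so the 3rd Wednesday is the 15th — 15 March 2045.

15 March 2045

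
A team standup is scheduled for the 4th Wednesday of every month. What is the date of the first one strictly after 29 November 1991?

November 1991 starts on a Friday; its first Wednesday is the 6th, so the 4th Wednesday is the 27th — 27 November 1991.
That is not after 29 November 1991, so look at December 1991.
December 1991 starts on a Sunday; its first Wednesday is the 4th, so the 4th Wednesday is the 25th — 25 December 1991.

25 December 1991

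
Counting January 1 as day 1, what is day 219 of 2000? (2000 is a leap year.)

6 August 2000

January has 31 days (219 − 31 = 188 remain).
February has 29 days (188 − 29 = 159 remain).
March has 31 days (159 − 31 = 128 remain).
April has 30 days (128 − 30 = 98 remain).
May has 31 days (98 − 31 = 67 remain).
June has 30 days (67 − 30 = 37 remain).
July has 31 days (37 − 31 = 6 remain).
6 into August → August 6.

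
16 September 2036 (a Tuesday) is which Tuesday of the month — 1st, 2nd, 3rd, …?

Day 16 falls in week ⌈16/7⌉ of the month.
Days 1–7 hold the 1st Tuesday, 8–14 the 2nd, 15–21 the 3rd, 22–28 the 4th, 29–31 the 5th.
16 is in the range for the 3rd.

3rd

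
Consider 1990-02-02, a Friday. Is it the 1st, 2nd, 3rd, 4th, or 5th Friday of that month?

1st

Day 2 falls in week ⌈2/7⌉ of the month.
Days 1–7 hold the 1st Friday, 8–14 the 2nd, 15–21 the 3rd, 22–28 the 4th, 29–31 the 5th.
2 is in the range for the 1st.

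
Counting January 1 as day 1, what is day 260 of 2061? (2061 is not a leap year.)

Sep 17, 2061

Jan has 31 days (260 − 31 = 229 remain).
Feb has 28 days (229 − 28 = 201 remain).
Mar has 31 days (201 − 31 = 170 remain).
Apr has 30 days (170 − 30 = 140 remain).
May has 31 days (140 − 31 = 109 remain).
Jun has 30 days (109 − 30 = 79 remain).
Jul has 31 days (79 − 31 = 48 remain).
Aug has 31 days (48 − 31 = 17 remain).
17 into Sep → Sep 17.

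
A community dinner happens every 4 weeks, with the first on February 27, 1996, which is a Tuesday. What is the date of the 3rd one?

The 3rd occurrence is 2 intervals after the first: 2 × 28 = 56 days after February 27, 1996.
February has 29 days — 2 days to the end of February leaves 54.
March has 31 days (23 left).
23 days into April → April 23, 1996.

April 23, 1996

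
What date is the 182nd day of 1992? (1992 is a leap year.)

Jun 30, 1992

Jan has 31 days (182 − 31 = 151 remain).
Feb has 29 days (151 − 29 = 122 remain).
Mar has 31 days (122 − 31 = 91 remain).
Apr has 30 days (91 − 30 = 61 remain).
May has 31 days (61 − 31 = 30 remain).
30 into Jun → Jun 30.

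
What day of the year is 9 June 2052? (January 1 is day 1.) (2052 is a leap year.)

161

Days in months before June: 31 + 29 + 31 + 30 + 31 = 152.
Plus 9 days into June → day 161.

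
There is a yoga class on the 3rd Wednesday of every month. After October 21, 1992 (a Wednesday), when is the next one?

November 18, 1992

October 1992 starts on a Thursday; its first Wednesday is the 7th, so the 3rd Wednesday is the 21st — October 21, 1992.
That is not after October 21, 1992, so look at November 1992.
November 1992 starts on a Sunday; its first Wednesday is the 4th, so the 3rd Wednesday is the 18th — November 18, 1992.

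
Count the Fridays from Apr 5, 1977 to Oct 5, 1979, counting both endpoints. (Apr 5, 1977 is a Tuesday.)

Apr 5, 1977 is a Tuesday; the first Friday on or after it is Apr 8, 1977 (3 days later).
From Apr 8, 1977 to Oct 5, 1979: 267 + 365 + 278 = 910 days (rest of 1977, 1978, to Oct 5, 1979 in 1979).
910 ÷ 7 = 130 full weeks with remainder 0, so 130 more Fridays after the first → 131.

131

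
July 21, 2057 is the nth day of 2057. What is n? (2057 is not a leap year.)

202

Days in months before July: 31 + 28 + 31 + 30 + 31 + 30 = 181.
Plus 21 days into July → day 202.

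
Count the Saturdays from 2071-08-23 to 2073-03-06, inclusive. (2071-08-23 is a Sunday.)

80

2071-08-23 is a Sunday; the first Saturday on or after it is 2071-08-29 (6 days later).
From 2071-08-29 to 2073-03-06: 124 + 366 + 65 = 555 days (rest of 2071, 2072, to 2073-03-06 in 2073).
555 ÷ 7 = 79 full weeks with remainder 2, so 79 more Saturdays after the first → 80.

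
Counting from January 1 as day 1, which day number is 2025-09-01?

Days in months before September: 31 + 28 + 31 + 30 + 31 + 30 + 31 + 31 = 243.
Plus 1 day into September → day 244.

244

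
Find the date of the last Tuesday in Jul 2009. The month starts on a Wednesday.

Jul 28, 2009

Jul 2009 begins on a Wednesday, so the first Tuesday is Jul 7 (6 days later).
Jul 2009 has 31 days. Adding weeks: 7, 14, 21, 28 — the last one ≤ 31 is the 28th.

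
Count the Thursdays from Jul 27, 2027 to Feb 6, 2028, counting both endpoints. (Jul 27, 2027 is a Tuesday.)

28

Jul 27, 2027 is a Tuesday; the first Thursday on or after it is Jul 29, 2027 (2 days later).
From Jul 29, 2027 to Feb 6, 2028: 2 + 31 + 30 + 31 + 30 + 31 + 31 + 6 = 192 days (rest of Jul, Aug, Sep, Oct, Nov, Dec, Jan, Feb).
192 ÷ 7 = 27 full weeks with remainder 3, so 27 more Thursdays after the first → 28.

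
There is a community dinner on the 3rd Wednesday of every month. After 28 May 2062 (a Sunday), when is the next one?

May 2062 starts on a Monday; its first Wednesday is the 3rd, so the 3rd Wednesday is the 17th — 17 May 2062.
That is not after 28 May 2062, so look at June 2062.
June 2062 starts on a Thursday; its first Wednesday is the 7th, so the 3rd Wednesday is the 21st — 21 June 2062.

21 June 2062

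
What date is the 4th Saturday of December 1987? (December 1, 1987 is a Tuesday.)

December 1987 begins on a Tuesday, so the first Saturday is December 5 (4 days later).
The 4th Saturday is 3 weeks later: 5 + 21 = 26.

December 26, 1987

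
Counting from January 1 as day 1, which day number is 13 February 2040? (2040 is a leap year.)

44

Days in months before February: 31 = 31.
Plus 13 days into February → day 44.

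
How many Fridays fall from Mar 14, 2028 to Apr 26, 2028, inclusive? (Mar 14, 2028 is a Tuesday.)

Mar 14, 2028 is a Tuesday; the first Friday on or after it is Mar 17, 2028 (3 days later).
From Mar 17, 2028 to Apr 26, 2028: 14 + 26 = 40 days (rest of Mar, Apr).
40 ÷ 7 = 5 full weeks with remainder 5, so 5 more Fridays after the first → 6.

6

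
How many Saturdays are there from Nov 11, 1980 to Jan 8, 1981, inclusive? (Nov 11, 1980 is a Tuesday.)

8

Nov 11, 1980 is a Tuesday; the first Saturday on or after it is Nov 15, 1980 (4 days later).
From Nov 15, 1980 to Jan 8, 1981: 15 + 31 + 8 = 54 days (rest of Nov, Dec, Jan).
54 ÷ 7 = 7 full weeks with remainder 5, so 7 more Saturdays after the first → 8.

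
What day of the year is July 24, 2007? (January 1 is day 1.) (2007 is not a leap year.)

Days in months before July: 31 + 28 + 31 + 30 + 31 + 30 = 181.
Plus 24 days into July → day 205.

205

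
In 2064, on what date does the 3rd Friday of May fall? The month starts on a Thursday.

May 2064 begins on a Thursday, so the first Friday is May 2 (1 day later).
The 3rd Friday is 2 weeks later: 2 + 14 = 16.

May 16, 2064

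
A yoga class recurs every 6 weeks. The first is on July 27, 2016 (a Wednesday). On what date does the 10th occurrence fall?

August 9, 2017

The 10th occurrence is 9 intervals after the first: 9 × 42 = 378 days after July 27, 2016.
July has 31 days — 4 days to the end of July leaves 374.
August has 31 days (343 left).
September has 30 days (313 left).
October has 31 days (282 left).
November has 30 days (252 left).
December has 31 days (221 left).
January has 31 days (190 left).
February has 28 days (162 left).
March has 31 days (131 left).
April has 30 days (101 left).
May has 31 days (70 left).
June has 30 days (40 left).
July has 31 days (9 left).
9 days into August → August 9, 2017.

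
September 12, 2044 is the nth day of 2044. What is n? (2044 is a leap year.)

Days in months before September: 31 + 29 + 31 + 30 + 31 + 30 + 31 + 31 = 244.
Plus 12 days into September → day 256.

256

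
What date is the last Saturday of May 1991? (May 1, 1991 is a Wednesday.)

May 25, 1991

May 1991 begins on a Wednesday, so the first Saturday is May 4 (3 days later).
May 1991 has 31 days. Adding weeks: 4, 11, 18, 25 — the last one ≤ 31 is the 25th.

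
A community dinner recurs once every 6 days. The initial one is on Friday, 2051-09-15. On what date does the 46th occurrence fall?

2052-06-11

The 46th occurrence is 45 intervals after the first: 45 × 6 = 270 days after 2051-09-15.
September has 30 days — 15 days to the end of September leaves 255.
October has 31 days (224 left).
November has 30 days (194 left).
December has 31 days (163 left).
January has 31 days (132 left).
February has 29 days (103 left).
March has 31 days (72 left).
April has 30 days (42 left).
May has 31 days (11 left).
11 days into June → 2052-06-11.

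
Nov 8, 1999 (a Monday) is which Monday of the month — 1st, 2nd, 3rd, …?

2nd

Day 8 falls in week ⌈8/7⌉ of the month.
Days 1–7 hold the 1st Monday, 8–14 the 2nd, 15–21 the 3rd, 22–28 the 4th, 29–31 the 5th.
8 is in the range for the 2nd.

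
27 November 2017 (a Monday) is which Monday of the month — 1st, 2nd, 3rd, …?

Day 27 falls in week ⌈27/7⌉ of the month.
Days 1–7 hold the 1st Monday, 8–14 the 2nd, 15–21 the 3rd, 22–28 the 4th, 29–31 the 5th.
27 is in the range for the 4th.

4th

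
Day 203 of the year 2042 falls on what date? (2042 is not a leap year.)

January has 31 days (203 − 31 = 172 remain).
February has 28 days (172 − 28 = 144 remain).
March has 31 days (144 − 31 = 113 remain).
April has 30 days (113 − 30 = 83 remain).
May has 31 days (83 − 31 = 52 remain).
June has 30 days (52 − 30 = 22 remain).
22 into July → July 22.

22 July 2042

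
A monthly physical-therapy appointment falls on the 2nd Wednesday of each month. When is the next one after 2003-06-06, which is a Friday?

June 2003 starts on a Sunday; its first Wednesday is the 4th, so the 2nd Wednesday is the 11th — 2003-06-11.
2003-06-11 is after 2003-06-06, so that is the next one.

2003-06-11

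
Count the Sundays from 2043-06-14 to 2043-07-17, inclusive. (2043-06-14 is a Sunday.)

5

2043-06-14 is a Sunday; the first Sunday on or after it is 2043-06-14.
From 2043-06-14 to 2043-07-17: 16 + 17 = 33 days (rest of June, July).
33 ÷ 7 = 4 full weeks with remainder 5, so 4 more Sundays after the first → 5.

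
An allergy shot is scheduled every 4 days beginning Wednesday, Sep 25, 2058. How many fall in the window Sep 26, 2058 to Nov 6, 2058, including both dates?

Occurrences land 4·i days after Sep 25, 2058 for i = 0, 1, 2, …
Sep 26, 2058 is 1 day after the start; 1 ÷ 4 = 0 remainder 1; since the remainder is 1, round up to i = 1. First occurrence in the window: #2 on Sep 29, 2058 (1×4 = 4 days in).
Nov 6, 2058 is 42 days after the start; 42 ÷ 4 = 10 remainder 2. Last occurrence in the window: #11 on Nov 4, 2058.
Occurrences #2 through #11: 10 in total.

10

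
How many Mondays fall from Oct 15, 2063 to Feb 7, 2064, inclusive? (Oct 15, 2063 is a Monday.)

17

Oct 15, 2063 is a Monday; the first Monday on or after it is Oct 15, 2063.
From Oct 15, 2063 to Feb 7, 2064: 16 + 30 + 31 + 31 + 7 = 115 days (rest of Oct, Nov, Dec, Jan, Feb).
115 ÷ 7 = 16 full weeks with remainder 3, so 16 more Mondays after the first → 17.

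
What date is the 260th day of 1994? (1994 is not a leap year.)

17 September 1994

January has 31 days (260 − 31 = 229 remain).
February has 28 days (229 − 28 = 201 remain).
March has 31 days (201 − 31 = 170 remain).
April has 30 days (170 − 30 = 140 remain).
May has 31 days (140 − 31 = 109 remain).
June has 30 days (109 − 30 = 79 remain).
July has 31 days (79 − 31 = 48 remain).
August has 31 days (48 − 31 = 17 remain).
17 into September → September 17.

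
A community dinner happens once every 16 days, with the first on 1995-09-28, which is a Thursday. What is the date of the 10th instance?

1996-02-19

The 10th occurrence is 9 intervals after the first: 9 × 16 = 144 days after 1995-09-28.
September has 30 days — 2 days to the end of September leaves 142.
October has 31 days (111 left).
November has 30 days (81 left).
December has 31 days (50 left).
January has 31 days (19 left).
19 days into February → 1996-02-19.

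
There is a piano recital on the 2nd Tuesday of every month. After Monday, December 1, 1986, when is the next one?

December 9, 1986

December 1986 starts on a Monday; its first Tuesday is the 2nd, so the 2nd Tuesday is the 9th — December 9, 1986.
December 9, 1986 is after December 1, 1986, so that is the next one.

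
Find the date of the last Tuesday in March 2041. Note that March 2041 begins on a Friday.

26 March 2041

March 2041 begins on a Friday, so the first Tuesday is March 5 (4 days later).
March 2041 has 31 days. Adding weeks: 5, 12, 19, 26 — the last one ≤ 31 is the 26th.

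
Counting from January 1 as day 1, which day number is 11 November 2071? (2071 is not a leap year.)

Days in months before November: 31 + 28 + 31 + 30 + 31 + 30 + 31 + 31 + 30 + 31 = 304.
Plus 11 days into November → day 315.

315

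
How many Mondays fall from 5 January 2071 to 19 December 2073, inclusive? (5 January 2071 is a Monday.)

5 January 2071 is a Monday; the first Monday on or after it is 5 January 2071.
From 5 January 2071 to 19 December 2073: 360 + 366 + 353 = 1079 days (rest of 2071, 2072, to 19 December 2073 in 2073).
1079 ÷ 7 = 154 full weeks with remainder 1, so 154 more Mondays after the first → 155.

155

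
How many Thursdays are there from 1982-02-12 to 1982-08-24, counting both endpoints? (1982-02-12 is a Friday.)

1982-02-12 is a Friday; the first Thursday on or after it is 1982-02-18 (6 days later).
From 1982-02-18 to 1982-08-24: 10 + 31 + 30 + 31 + 30 + 31 + 24 = 187 days (rest of February, March, April, May, June, July, August).
187 ÷ 7 = 26 full weeks with remainder 5, so 26 more Thursdays after the first → 27.

27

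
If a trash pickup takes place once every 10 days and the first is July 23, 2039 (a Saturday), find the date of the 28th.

The 28th occurrence is 27 intervals after the first: 27 × 10 = 270 days after July 23, 2039.
July has 31 days — 8 days to the end of July leaves 262.
August has 31 days (231 left).
September has 30 days (201 left).
October has 31 days (170 left).
November has 30 days (140 left).
December has 31 days (109 left).
January has 31 days (78 left).
February has 29 days (49 left).
March has 31 days (18 left).
18 days into April → April 18, 2040.

April 18, 2040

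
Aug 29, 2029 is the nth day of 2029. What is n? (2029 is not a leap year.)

241

Days in months before Aug: 31 + 28 + 31 + 30 + 31 + 30 + 31 = 212.
Plus 29 days into Aug → day 241.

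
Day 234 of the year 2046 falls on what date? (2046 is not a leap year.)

January has 31 days (234 − 31 = 203 remain).
February has 28 days (203 − 28 = 175 remain).
March has 31 days (175 − 31 = 144 remain).
April has 30 days (144 − 30 = 114 remain).
May has 31 days (114 − 31 = 83 remain).
June has 30 days (83 − 30 = 53 remain).
July has 31 days (53 − 31 = 22 remain).
22 into August → August 22.

2046-08-22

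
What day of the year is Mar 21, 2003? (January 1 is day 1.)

Days in months before Mar: 31 + 28 = 59.
Plus 21 days into Mar → day 80.

80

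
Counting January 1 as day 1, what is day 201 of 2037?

2037-07-20

January has 31 days (201 − 31 = 170 remain).
February has 28 days (170 − 28 = 142 remain).
March has 31 days (142 − 31 = 111 remain).
April has 30 days (111 − 30 = 81 remain).
May has 31 days (81 − 31 = 50 remain).
June has 30 days (50 − 30 = 20 remain).
20 into July → July 20.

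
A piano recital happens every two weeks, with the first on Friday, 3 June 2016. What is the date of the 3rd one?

1 July 2016

The 3rd occurrence is 2 intervals after the first: 2 × 14 = 28 days after 3 June 2016.
June has 30 days — 27 days to the end of June leaves 1.
1 day into July → 1 July 2016.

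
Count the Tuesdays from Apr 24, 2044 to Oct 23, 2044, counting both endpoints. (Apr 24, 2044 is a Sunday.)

Apr 24, 2044 is a Sunday; the first Tuesday on or after it is Apr 26, 2044 (2 days later).
From Apr 26, 2044 to Oct 23, 2044: 4 + 31 + 30 + 31 + 31 + 30 + 23 = 180 days (rest of Apr, May, Jun, Jul, Aug, Sep, Oct).
180 ÷ 7 = 25 full weeks with remainder 5, so 25 more Tuesdays after the first → 26.

26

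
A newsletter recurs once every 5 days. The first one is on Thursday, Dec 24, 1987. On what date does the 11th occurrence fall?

The 11th occurrence is 10 intervals after the first: 10 × 5 = 50 days after Dec 24, 1987.
Dec has 31 days — 7 days to the end of Dec leaves 43.
Jan has 31 days (12 left).
12 days into Feb → Feb 12, 1988.

Feb 12, 1988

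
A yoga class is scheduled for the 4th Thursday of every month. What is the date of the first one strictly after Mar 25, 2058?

Mar 2058 starts on a Friday; its first Thursday is the 7th, so the 4th Thursday is the 28th — Mar 28, 2058.
Mar 28, 2058 is after Mar 25, 2058, so that is the next one.

Mar 28, 2058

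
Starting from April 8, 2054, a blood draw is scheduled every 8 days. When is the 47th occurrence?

The 47th occurrence is 46 intervals after the first: 46 × 8 = 368 days after April 8, 2054.
April has 30 days — 22 days to the end of April leaves 346.
May has 31 days (315 left).
June has 30 days (285 left).
July has 31 days (254 left).
August has 31 days (223 left).
September has 30 days (193 left).
October has 31 days (162 left).
November has 30 days (132 left).
December has 31 days (101 left).
January has 31 days (70 left).
February has 28 days (42 left).
March has 31 days (11 left).
11 days into April → April 11, 2055.

April 11, 2055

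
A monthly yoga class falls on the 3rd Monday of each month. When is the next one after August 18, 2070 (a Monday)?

August 2070 starts on a Friday; its first Monday is the 4th, so the 3rd Monday is the 18th — August 18, 2070.
That is not after August 18, 2070, so look at September 2070.
September 2070 starts on a Monday; its first Monday is the 1st, so the 3rd Monday is the 15th — September 15, 2070.

September 15, 2070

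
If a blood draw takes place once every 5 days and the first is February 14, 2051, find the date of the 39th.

August 23, 2051

The 39th occurrence is 38 intervals after the first: 38 × 5 = 190 days after February 14, 2051.
February has 28 days — 14 days to the end of February leaves 176.
March has 31 days (145 left).
April has 30 days (115 left).
May has 31 days (84 left).
June has 30 days (54 left).
July has 31 days (23 left).
23 days into August → August 23, 2051.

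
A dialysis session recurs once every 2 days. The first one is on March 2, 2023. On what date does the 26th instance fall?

The 26th occurrence is 25 intervals after the first: 25 × 2 = 50 days after March 2, 2023.
March has 31 days — 29 days to the end of March leaves 21.
21 days into April → April 21, 2023.

April 21, 2023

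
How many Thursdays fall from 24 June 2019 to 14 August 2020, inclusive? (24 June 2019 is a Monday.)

60

24 June 2019 is a Monday; the first Thursday on or after it is 27 June 2019 (3 days later).
From 27 June 2019 to 14 August 2020: 187 + 227 = 414 days (rest of 2019, to 14 August 2020 in 2020).
414 ÷ 7 = 59 full weeks with remainder 1, so 59 more Thursdays after the first → 60.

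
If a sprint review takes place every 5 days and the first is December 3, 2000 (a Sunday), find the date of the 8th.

The 8th occurrence is 7 intervals after the first: 7 × 5 = 35 days after December 3, 2000.
December has 31 days — 28 days to the end of December leaves 7.
7 days into January → January 7, 2001.

January 7, 2001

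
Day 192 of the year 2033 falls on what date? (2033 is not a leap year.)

Jan has 31 days (192 − 31 = 161 remain).
Feb has 28 days (161 − 28 = 133 remain).
Mar has 31 days (133 − 31 = 102 remain).
Apr has 30 days (102 − 30 = 72 remain).
May has 31 days (72 − 31 = 41 remain).
Jun has 30 days (41 − 30 = 11 remain).
11 into Jul → Jul 11.

Jul 11, 2033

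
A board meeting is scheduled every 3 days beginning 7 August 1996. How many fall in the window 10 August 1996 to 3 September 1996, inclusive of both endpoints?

Occurrences land 3·i days after 7 August 1996 for i = 0, 1, 2, …
10 August 1996 is 3 days after the start; 3 ÷ 3 = 1 remainder 0. First occurrence in the window: #2 on 10 August 1996 (1×3 = 3 days in).
3 September 1996 is 27 days after the start; 27 ÷ 3 = 9 remainder 0. Last occurrence in the window: #10 on 3 September 1996.
Occurrences #2 through #10: 9 in total.

9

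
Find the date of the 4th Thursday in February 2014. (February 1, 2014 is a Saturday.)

February 27, 2014

February 2014 begins on a Saturday, so the first Thursday is February 6 (5 days later).
The 4th Thursday is 3 weeks later: 6 + 21 = 27.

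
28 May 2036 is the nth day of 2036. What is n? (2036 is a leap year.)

149

Days in months before May: 31 + 29 + 31 + 30 = 121.
Plus 28 days into May → day 149.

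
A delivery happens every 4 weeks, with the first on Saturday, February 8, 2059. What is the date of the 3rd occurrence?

The 3rd occurrence is 2 intervals after the first: 2 × 28 = 56 days after February 8, 2059.
February has 28 days — 20 days to the end of February leaves 36.
March has 31 days (5 left).
5 days into April → April 5, 2059.

April 5, 2059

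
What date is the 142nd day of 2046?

2046-05-22

January has 31 days (142 − 31 = 111 remain).
February has 28 days (111 − 28 = 83 remain).
March has 31 days (83 − 31 = 52 remain).
April has 30 days (52 − 30 = 22 remain).
22 into May → May 22.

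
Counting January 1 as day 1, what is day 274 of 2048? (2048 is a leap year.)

January has 31 days (274 − 31 = 243 remain).
February has 29 days (243 − 29 = 214 remain).
March has 31 days (214 − 31 = 183 remain).
April has 30 days (183 − 30 = 153 remain).
May has 31 days (153 − 31 = 122 remain).
June has 30 days (122 − 30 = 92 remain).
July has 31 days (92 − 31 = 61 remain).
August has 31 days (61 − 31 = 30 remain).
30 into September → September 30.

September 30, 2048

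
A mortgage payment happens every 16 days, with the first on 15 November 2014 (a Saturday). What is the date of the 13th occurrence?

The 13th occurrence is 12 intervals after the first: 12 × 16 = 192 days after 15 November 2014.
November has 30 days — 15 days to the end of November leaves 177.
December has 31 days (146 left).
January has 31 days (115 left).
February has 28 days (87 left).
March has 31 days (56 left).
April has 30 days (26 left).
26 days into May → 26 May 2015.

26 May 2015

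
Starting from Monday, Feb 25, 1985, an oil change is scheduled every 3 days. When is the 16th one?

Apr 11, 1985

The 16th occurrence is 15 intervals after the first: 15 × 3 = 45 days after Feb 25, 1985.
Feb has 28 days — 3 days to the end of Feb leaves 42.
Mar has 31 days (11 left).
11 days into Apr → Apr 11, 1985.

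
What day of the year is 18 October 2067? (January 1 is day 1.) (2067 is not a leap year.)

Days in months before October: 31 + 28 + 31 + 30 + 31 + 30 + 31 + 31 + 30 = 273.
Plus 18 days into October → day 291.

291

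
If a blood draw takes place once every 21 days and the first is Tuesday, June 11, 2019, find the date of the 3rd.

The 3rd occurrence is 2 intervals after the first: 2 × 21 = 42 days after June 11, 2019.
June has 30 days — 19 days to the end of June leaves 23.
23 days into July → July 23, 2019.

July 23, 2019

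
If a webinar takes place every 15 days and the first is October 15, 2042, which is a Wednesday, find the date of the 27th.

The 27th occurrence is 26 intervals after the first: 26 × 15 = 390 days after October 15, 2042.
October has 31 days — 16 days to the end of October leaves 374.
November has 30 days (344 left).
December has 31 days (313 left).
January has 31 days (282 left).
February has 28 days (254 left).
March has 31 days (223 left).
April has 30 days (193 left).
May has 31 days (162 left).
June has 30 days (132 left).
July has 31 days (101 left).
August has 31 days (70 left).
September has 30 days (40 left).
October has 31 days (9 left).
9 days into November → November 9, 2043.

November 9, 2043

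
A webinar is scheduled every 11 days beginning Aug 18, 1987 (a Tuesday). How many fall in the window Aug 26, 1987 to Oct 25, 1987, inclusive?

Occurrences land 11·i days after Aug 18, 1987 for i = 0, 1, 2, …
Aug 26, 1987 is 8 days after the start; 8 ÷ 11 = 0 remainder 8; since the remainder is 8, round up to i = 1. First occurrence in the window: #2 on Aug 29, 1987 (1×11 = 11 days in).
Oct 25, 1987 is 68 days after the start; 68 ÷ 11 = 6 remainder 2. Last occurrence in the window: #7 on Oct 23, 1987.
Occurrences #2 through #7: 6 in total.

6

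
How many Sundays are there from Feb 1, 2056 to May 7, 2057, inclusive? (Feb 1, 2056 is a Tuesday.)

66

Feb 1, 2056 is a Tuesday; the first Sunday on or after it is Feb 6, 2056 (5 days later).
From Feb 6, 2056 to May 7, 2057: 329 + 127 = 456 days (rest of 2056, to May 7, 2057 in 2057).
456 ÷ 7 = 65 full weeks with remainder 1, so 65 more Sundays after the first → 66.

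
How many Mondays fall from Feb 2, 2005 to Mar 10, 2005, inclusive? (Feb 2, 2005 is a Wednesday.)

5

Feb 2, 2005 is a Wednesday; the first Monday on or after it is Feb 7, 2005 (5 days later).
From Feb 7, 2005 to Mar 10, 2005: 21 + 10 = 31 days (rest of Feb, Mar).
31 ÷ 7 = 4 full weeks with remainder 3, so 4 more Mondays after the first → 5.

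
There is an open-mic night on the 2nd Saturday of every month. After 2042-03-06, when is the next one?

2042-03-08

March 2042 starts on a Saturday; its first Saturday is the 1st, so the 2nd Saturday is the 8th — 2042-03-08.
2042-03-08 is after 2042-03-06, so that is the next one.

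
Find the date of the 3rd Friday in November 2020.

November 2020 begins on a Sunday, so the first Friday is November 6 (5 days later).
The 3rd Friday is 2 weeks later: 6 + 14 = 20.

2020-11-20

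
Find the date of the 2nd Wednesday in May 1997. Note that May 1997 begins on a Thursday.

14 May 1997

May 1997 begins on a Thursday, so the first Wednesday is May 7 (6 days later).
The 2nd Wednesday is 1 weeks later: 7 + 7 = 14.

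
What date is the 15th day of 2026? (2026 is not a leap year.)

15 into January → January 15.

January 15, 2026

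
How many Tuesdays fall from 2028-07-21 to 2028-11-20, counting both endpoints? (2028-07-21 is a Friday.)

17

2028-07-21 is a Friday; the first Tuesday on or after it is 2028-07-25 (4 days later).
From 2028-07-25 to 2028-11-20: 6 + 31 + 30 + 31 + 20 = 118 days (rest of July, August, September, October, November).
118 ÷ 7 = 16 full weeks with remainder 6, so 16 more Tuesdays after the first → 17.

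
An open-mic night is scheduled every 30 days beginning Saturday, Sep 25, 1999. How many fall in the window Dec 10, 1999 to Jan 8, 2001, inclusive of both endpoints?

13

Occurrences land 30·i days after Sep 25, 1999 for i = 0, 1, 2, …
Dec 10, 1999 is 76 days after the start; 76 ÷ 30 = 2 remainder 16; since the remainder is 16, round up to i = 3. First occurrence in the window: #4 on Dec 24, 1999 (3×30 = 90 days in).
Jan 8, 2001 is 471 days after the start; 471 ÷ 30 = 15 remainder 21. Last occurrence in the window: #16 on Dec 18, 2000.
Occurrences #4 through #16: 13 in total.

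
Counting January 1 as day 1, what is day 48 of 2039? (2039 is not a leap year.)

Jan has 31 days (48 − 31 = 17 remain).
17 into Feb → Feb 17.

Feb 17, 2039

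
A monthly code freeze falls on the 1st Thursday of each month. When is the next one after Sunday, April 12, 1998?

April 1998 starts on a Wednesday, so its 1st Thursday is April 2, 1998 (1 day in).
That is not after April 12, 1998, so look at May 1998.
May 1998 starts on a Friday, so its 1st Thursday is May 7, 1998 (6 days in).

May 7, 1998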